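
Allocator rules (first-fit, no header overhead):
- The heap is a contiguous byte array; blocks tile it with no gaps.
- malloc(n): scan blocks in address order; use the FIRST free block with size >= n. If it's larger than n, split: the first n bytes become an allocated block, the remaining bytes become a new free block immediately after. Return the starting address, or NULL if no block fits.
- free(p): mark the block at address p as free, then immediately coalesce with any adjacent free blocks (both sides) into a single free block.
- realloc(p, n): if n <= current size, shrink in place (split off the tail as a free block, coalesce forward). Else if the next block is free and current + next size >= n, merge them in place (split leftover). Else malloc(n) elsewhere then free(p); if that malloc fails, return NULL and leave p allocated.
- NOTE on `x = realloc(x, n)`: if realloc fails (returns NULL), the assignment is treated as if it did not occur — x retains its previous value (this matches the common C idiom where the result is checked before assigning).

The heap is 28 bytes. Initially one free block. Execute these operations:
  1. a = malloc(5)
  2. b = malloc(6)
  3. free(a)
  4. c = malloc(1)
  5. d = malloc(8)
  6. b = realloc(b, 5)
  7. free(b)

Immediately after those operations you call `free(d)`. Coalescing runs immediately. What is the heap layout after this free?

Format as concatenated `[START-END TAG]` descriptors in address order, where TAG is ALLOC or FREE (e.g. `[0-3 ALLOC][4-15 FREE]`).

Op 1: a = malloc(5) -> a = 0; heap: [0-4 ALLOC][5-27 FREE]
Op 2: b = malloc(6) -> b = 5; heap: [0-4 ALLOC][5-10 ALLOC][11-27 FREE]
Op 3: free(a) -> (freed a); heap: [0-4 FREE][5-10 ALLOC][11-27 FREE]
Op 4: c = malloc(1) -> c = 0; heap: [0-0 ALLOC][1-4 FREE][5-10 ALLOC][11-27 FREE]
Op 5: d = malloc(8) -> d = 11; heap: [0-0 ALLOC][1-4 FREE][5-10 ALLOC][11-18 ALLOC][19-27 FREE]
Op 6: b = realloc(b, 5) -> b = 5; heap: [0-0 ALLOC][1-4 FREE][5-9 ALLOC][10-10 FREE][11-18 ALLOC][19-27 FREE]
Op 7: free(b) -> (freed b); heap: [0-0 ALLOC][1-10 FREE][11-18 ALLOC][19-27 FREE]
free(d): d = 11 -> block [11-18 ALLOC]; mark free, coalesce with adjacent free neighbors -> [0-0 ALLOC][1-27 FREE]

Answer: [0-0 ALLOC][1-27 FREE]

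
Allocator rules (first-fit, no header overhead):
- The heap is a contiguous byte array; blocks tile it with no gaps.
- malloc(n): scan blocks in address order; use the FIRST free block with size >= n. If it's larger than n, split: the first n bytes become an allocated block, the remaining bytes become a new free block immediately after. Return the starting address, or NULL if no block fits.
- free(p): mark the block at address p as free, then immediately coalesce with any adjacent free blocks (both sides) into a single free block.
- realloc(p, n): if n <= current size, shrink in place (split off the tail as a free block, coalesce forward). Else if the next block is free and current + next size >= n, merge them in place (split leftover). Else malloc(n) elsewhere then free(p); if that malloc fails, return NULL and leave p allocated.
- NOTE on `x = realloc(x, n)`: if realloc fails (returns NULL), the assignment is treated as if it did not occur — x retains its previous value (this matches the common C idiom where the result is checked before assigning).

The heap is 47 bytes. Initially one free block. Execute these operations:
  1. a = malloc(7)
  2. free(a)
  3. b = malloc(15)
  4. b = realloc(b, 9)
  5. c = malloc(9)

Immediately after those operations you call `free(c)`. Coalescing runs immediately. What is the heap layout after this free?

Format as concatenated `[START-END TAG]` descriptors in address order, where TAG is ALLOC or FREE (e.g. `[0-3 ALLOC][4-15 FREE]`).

Op 1: a = malloc(7) -> a = 0; heap: [0-6 ALLOC][7-46 FREE]
Op 2: free(a) -> (freed a); heap: [0-46 FREE]
Op 3: b = malloc(15) -> b = 0; heap: [0-14 ALLOC][15-46 FREE]
Op 4: b = realloc(b, 9) -> b = 0; heap: [0-8 ALLOC][9-46 FREE]
Op 5: c = malloc(9) -> c = 9; heap: [0-8 ALLOC][9-17 ALLOC][18-46 FREE]
free(c): c = 9 -> block [9-17 ALLOC]; mark free, coalesce with adjacent free neighbors -> [0-8 ALLOC][9-46 FREE]

Answer: [0-8 ALLOC][9-46 FREE]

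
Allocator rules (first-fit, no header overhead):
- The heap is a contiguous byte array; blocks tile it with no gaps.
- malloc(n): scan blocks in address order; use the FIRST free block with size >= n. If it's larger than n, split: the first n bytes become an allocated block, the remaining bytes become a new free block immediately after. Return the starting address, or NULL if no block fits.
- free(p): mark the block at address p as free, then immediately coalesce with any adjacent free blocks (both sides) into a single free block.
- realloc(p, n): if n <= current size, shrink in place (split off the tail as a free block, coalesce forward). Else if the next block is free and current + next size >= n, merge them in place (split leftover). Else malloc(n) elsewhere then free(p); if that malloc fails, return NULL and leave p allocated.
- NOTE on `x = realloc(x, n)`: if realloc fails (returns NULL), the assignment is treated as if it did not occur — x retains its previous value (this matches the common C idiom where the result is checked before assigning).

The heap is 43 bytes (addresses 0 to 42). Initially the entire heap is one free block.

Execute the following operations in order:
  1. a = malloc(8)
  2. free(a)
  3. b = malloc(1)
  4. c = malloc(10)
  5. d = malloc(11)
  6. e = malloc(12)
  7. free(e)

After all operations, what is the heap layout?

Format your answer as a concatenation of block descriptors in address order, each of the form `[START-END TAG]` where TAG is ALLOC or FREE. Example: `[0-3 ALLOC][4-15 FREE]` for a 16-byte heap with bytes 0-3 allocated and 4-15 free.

Answer: [0-0 ALLOC][1-10 ALLOC][11-21 ALLOC][22-42 FREE]

Derivation:
Op 1: a = malloc(8) -> a = 0; heap: [0-7 ALLOC][8-42 FREE]
Op 2: free(a) -> (freed a); heap: [0-42 FREE]
Op 3: b = malloc(1) -> b = 0; heap: [0-0 ALLOC][1-42 FREE]
Op 4: c = malloc(10) -> c = 1; heap: [0-0 ALLOC][1-10 ALLOC][11-42 FREE]
Op 5: d = malloc(11) -> d = 11; heap: [0-0 ALLOC][1-10 ALLOC][11-21 ALLOC][22-42 FREE]
Op 6: e = malloc(12) -> e = 22; heap: [0-0 ALLOC][1-10 ALLOC][11-21 ALLOC][22-33 ALLOC][34-42 FREE]
Op 7: free(e) -> (freed e); heap: [0-0 ALLOC][1-10 ALLOC][11-21 ALLOC][22-42 FREE]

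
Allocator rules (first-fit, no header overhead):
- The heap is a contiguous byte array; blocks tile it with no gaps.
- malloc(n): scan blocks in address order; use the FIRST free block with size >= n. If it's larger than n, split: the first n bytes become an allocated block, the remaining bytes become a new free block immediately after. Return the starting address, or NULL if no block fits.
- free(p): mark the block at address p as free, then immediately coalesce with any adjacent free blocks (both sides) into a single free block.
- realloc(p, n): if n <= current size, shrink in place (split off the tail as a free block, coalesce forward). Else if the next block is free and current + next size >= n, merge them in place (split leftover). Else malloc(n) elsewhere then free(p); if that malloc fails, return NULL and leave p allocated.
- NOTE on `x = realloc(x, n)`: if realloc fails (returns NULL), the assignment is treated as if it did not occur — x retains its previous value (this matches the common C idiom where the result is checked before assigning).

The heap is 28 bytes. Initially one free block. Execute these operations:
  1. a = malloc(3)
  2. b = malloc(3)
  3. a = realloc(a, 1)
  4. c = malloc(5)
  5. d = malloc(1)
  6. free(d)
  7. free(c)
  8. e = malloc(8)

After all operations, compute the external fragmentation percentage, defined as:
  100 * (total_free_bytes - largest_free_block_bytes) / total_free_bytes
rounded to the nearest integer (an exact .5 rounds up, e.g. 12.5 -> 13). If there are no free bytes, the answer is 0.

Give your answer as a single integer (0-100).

Op 1: a = malloc(3) -> a = 0; heap: [0-2 ALLOC][3-27 FREE]
Op 2: b = malloc(3) -> b = 3; heap: [0-2 ALLOC][3-5 ALLOC][6-27 FREE]
Op 3: a = realloc(a, 1) -> a = 0; heap: [0-0 ALLOC][1-2 FREE][3-5 ALLOC][6-27 FREE]
Op 4: c = malloc(5) -> c = 6; heap: [0-0 ALLOC][1-2 FREE][3-5 ALLOC][6-10 ALLOC][11-27 FREE]
Op 5: d = malloc(1) -> d = 1; heap: [0-0 ALLOC][1-1 ALLOC][2-2 FREE][3-5 ALLOC][6-10 ALLOC][11-27 FREE]
Op 6: free(d) -> (freed d); heap: [0-0 ALLOC][1-2 FREE][3-5 ALLOC][6-10 ALLOC][11-27 FREE]
Op 7: free(c) -> (freed c); heap: [0-0 ALLOC][1-2 FREE][3-5 ALLOC][6-27 FREE]
Op 8: e = malloc(8) -> e = 6; heap: [0-0 ALLOC][1-2 FREE][3-5 ALLOC][6-13 ALLOC][14-27 FREE]
Free blocks: [2 14] total_free=16 largest=14 -> 100*(16-14)/16 = 200/16 = 12.5 -> rounds to 13

Answer: 13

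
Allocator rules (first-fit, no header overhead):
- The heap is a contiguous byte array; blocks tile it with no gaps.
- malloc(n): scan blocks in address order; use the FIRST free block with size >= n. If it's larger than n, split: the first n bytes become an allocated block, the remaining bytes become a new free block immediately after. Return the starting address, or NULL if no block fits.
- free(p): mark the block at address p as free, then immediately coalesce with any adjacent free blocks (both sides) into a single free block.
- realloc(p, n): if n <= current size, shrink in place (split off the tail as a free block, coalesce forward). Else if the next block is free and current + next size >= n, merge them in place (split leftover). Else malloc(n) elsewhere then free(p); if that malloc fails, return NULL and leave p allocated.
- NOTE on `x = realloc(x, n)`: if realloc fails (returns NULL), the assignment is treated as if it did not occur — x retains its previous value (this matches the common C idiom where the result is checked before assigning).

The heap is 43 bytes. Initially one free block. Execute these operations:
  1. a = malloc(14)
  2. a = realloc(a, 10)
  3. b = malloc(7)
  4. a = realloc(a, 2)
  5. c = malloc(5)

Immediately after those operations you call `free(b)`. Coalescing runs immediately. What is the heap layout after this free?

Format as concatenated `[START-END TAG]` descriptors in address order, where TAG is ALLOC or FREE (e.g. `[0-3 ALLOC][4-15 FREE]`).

Op 1: a = malloc(14) -> a = 0; heap: [0-13 ALLOC][14-42 FREE]
Op 2: a = realloc(a, 10) -> a = 0; heap: [0-9 ALLOC][10-42 FREE]
Op 3: b = malloc(7) -> b = 10; heap: [0-9 ALLOC][10-16 ALLOC][17-42 FREE]
Op 4: a = realloc(a, 2) -> a = 0; heap: [0-1 ALLOC][2-9 FREE][10-16 ALLOC][17-42 FREE]
Op 5: c = malloc(5) -> c = 2; heap: [0-1 ALLOC][2-6 ALLOC][7-9 FREE][10-16 ALLOC][17-42 FREE]
free(b): b = 10 -> block [10-16 ALLOC]; mark free, coalesce with adjacent free neighbors -> [0-1 ALLOC][2-6 ALLOC][7-42 FREE]

Answer: [0-1 ALLOC][2-6 ALLOC][7-42 FREE]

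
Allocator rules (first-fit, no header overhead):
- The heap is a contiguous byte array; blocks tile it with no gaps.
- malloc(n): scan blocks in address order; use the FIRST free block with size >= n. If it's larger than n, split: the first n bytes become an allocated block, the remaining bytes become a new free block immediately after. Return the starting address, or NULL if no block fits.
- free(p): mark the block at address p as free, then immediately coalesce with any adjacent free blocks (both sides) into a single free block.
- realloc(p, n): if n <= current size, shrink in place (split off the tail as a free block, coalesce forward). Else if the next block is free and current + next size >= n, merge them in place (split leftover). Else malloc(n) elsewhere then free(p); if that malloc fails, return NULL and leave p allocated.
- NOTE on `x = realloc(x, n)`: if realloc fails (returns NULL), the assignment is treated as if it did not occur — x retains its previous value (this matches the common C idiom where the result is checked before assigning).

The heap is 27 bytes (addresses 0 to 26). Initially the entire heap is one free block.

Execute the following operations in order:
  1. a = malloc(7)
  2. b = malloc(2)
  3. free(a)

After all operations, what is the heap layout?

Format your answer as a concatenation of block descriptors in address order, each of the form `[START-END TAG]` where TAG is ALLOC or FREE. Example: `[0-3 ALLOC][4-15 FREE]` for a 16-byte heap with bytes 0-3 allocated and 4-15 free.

Op 1: a = malloc(7) -> a = 0; heap: [0-6 ALLOC][7-26 FREE]
Op 2: b = malloc(2) -> b = 7; heap: [0-6 ALLOC][7-8 ALLOC][9-26 FREE]
Op 3: free(a) -> (freed a); heap: [0-6 FREE][7-8 ALLOC][9-26 FREE]

Answer: [0-6 FREE][7-8 ALLOC][9-26 FREE]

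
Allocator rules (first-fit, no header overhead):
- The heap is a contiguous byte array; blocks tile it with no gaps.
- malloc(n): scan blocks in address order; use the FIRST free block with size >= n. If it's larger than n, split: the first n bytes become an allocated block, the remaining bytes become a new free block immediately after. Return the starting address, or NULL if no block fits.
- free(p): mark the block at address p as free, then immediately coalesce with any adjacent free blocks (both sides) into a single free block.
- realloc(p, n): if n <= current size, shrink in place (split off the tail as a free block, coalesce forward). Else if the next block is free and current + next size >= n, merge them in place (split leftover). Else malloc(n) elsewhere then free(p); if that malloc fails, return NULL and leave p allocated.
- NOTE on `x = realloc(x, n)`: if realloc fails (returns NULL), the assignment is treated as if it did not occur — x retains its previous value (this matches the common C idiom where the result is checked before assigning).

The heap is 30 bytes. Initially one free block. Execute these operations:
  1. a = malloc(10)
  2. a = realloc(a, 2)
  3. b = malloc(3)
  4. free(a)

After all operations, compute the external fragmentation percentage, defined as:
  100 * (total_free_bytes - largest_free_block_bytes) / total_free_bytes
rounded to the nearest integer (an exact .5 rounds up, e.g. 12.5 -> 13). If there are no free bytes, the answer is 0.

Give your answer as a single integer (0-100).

Op 1: a = malloc(10) -> a = 0; heap: [0-9 ALLOC][10-29 FREE]
Op 2: a = realloc(a, 2) -> a = 0; heap: [0-1 ALLOC][2-29 FREE]
Op 3: b = malloc(3) -> b = 2; heap: [0-1 ALLOC][2-4 ALLOC][5-29 FREE]
Op 4: free(a) -> (freed a); heap: [0-1 FREE][2-4 ALLOC][5-29 FREE]
Free blocks: [2 25] total_free=27 largest=25 -> 100*(27-25)/27 = 200/27 ≈ 7.407 -> rounds to 7

Answer: 7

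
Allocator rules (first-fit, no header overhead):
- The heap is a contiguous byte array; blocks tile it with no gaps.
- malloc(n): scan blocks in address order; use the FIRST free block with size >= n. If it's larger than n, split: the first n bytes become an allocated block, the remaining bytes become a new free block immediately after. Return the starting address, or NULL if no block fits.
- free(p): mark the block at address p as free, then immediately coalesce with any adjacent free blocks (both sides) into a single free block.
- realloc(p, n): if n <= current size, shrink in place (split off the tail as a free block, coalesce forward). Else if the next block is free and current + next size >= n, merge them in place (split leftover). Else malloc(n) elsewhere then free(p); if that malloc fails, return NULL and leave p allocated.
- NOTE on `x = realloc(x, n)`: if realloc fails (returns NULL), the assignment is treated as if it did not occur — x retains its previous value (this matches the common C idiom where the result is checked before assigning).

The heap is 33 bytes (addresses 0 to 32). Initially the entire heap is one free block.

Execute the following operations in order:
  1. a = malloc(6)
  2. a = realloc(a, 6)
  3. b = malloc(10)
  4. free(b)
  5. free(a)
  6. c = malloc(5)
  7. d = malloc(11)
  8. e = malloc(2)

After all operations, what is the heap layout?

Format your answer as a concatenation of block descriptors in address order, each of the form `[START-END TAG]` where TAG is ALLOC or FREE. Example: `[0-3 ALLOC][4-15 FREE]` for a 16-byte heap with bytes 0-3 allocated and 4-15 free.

Op 1: a = malloc(6) -> a = 0; heap: [0-5 ALLOC][6-32 FREE]
Op 2: a = realloc(a, 6) -> a = 0; heap: [0-5 ALLOC][6-32 FREE]
Op 3: b = malloc(10) -> b = 6; heap: [0-5 ALLOC][6-15 ALLOC][16-32 FREE]
Op 4: free(b) -> (freed b); heap: [0-5 ALLOC][6-32 FREE]
Op 5: free(a) -> (freed a); heap: [0-32 FREE]
Op 6: c = malloc(5) -> c = 0; heap: [0-4 ALLOC][5-32 FREE]
Op 7: d = malloc(11) -> d = 5; heap: [0-4 ALLOC][5-15 ALLOC][16-32 FREE]
Op 8: e = malloc(2) -> e = 16; heap: [0-4 ALLOC][5-15 ALLOC][16-17 ALLOC][18-32 FREE]

Answer: [0-4 ALLOC][5-15 ALLOC][16-17 ALLOC][18-32 FREE]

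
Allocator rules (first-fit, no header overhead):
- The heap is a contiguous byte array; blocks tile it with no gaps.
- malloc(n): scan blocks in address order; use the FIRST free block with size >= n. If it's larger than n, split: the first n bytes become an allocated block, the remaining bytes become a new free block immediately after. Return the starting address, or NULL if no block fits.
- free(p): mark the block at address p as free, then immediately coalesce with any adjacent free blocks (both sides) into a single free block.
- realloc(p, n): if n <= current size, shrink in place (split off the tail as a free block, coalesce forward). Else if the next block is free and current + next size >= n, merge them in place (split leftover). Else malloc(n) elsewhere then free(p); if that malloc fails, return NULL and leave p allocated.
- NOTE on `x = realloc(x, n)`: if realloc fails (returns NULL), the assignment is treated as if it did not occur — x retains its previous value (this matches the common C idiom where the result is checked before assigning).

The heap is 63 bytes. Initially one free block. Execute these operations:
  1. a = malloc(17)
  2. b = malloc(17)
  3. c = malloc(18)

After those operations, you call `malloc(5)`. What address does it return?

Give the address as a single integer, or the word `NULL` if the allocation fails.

Answer: 52

Derivation:
Op 1: a = malloc(17) -> a = 0; heap: [0-16 ALLOC][17-62 FREE]
Op 2: b = malloc(17) -> b = 17; heap: [0-16 ALLOC][17-33 ALLOC][34-62 FREE]
Op 3: c = malloc(18) -> c = 34; heap: [0-16 ALLOC][17-33 ALLOC][34-51 ALLOC][52-62 FREE]
malloc(5): first-fit scan over [0-16 ALLOC][17-33 ALLOC][34-51 ALLOC][52-62 FREE] -> 52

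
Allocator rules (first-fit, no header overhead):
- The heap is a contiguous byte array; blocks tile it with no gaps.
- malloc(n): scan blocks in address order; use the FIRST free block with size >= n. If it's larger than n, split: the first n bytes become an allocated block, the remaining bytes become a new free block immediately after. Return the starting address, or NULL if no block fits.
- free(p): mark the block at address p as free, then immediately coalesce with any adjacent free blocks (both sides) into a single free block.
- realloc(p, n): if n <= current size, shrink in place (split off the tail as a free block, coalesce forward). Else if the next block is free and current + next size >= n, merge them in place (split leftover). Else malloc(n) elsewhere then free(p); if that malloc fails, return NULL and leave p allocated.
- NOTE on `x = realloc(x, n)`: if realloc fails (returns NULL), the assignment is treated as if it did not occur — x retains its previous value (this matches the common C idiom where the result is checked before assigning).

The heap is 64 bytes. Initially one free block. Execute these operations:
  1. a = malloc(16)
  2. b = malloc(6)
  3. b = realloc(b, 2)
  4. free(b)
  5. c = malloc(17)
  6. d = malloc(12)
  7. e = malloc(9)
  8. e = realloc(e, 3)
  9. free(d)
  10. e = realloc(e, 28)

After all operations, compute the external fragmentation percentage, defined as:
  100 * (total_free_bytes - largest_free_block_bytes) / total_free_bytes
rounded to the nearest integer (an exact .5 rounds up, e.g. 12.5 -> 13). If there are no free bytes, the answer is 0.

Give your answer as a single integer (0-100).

Op 1: a = malloc(16) -> a = 0; heap: [0-15 ALLOC][16-63 FREE]
Op 2: b = malloc(6) -> b = 16; heap: [0-15 ALLOC][16-21 ALLOC][22-63 FREE]
Op 3: b = realloc(b, 2) -> b = 16; heap: [0-15 ALLOC][16-17 ALLOC][18-63 FREE]
Op 4: free(b) -> (freed b); heap: [0-15 ALLOC][16-63 FREE]
Op 5: c = malloc(17) -> c = 16; heap: [0-15 ALLOC][16-32 ALLOC][33-63 FREE]
Op 6: d = malloc(12) -> d = 33; heap: [0-15 ALLOC][16-32 ALLOC][33-44 ALLOC][45-63 FREE]
Op 7: e = malloc(9) -> e = 45; heap: [0-15 ALLOC][16-32 ALLOC][33-44 ALLOC][45-53 ALLOC][54-63 FREE]
Op 8: e = realloc(e, 3) -> e = 45; heap: [0-15 ALLOC][16-32 ALLOC][33-44 ALLOC][45-47 ALLOC][48-63 FREE]
Op 9: free(d) -> (freed d); heap: [0-15 ALLOC][16-32 ALLOC][33-44 FREE][45-47 ALLOC][48-63 FREE]
Op 10: e = realloc(e, 28) -> NULL (e unchanged); heap: [0-15 ALLOC][16-32 ALLOC][33-44 FREE][45-47 ALLOC][48-63 FREE]
Free blocks: [12 16] total_free=28 largest=16 -> 100*(28-16)/28 = 1200/28 ≈ 42.857 -> rounds to 43

Answer: 43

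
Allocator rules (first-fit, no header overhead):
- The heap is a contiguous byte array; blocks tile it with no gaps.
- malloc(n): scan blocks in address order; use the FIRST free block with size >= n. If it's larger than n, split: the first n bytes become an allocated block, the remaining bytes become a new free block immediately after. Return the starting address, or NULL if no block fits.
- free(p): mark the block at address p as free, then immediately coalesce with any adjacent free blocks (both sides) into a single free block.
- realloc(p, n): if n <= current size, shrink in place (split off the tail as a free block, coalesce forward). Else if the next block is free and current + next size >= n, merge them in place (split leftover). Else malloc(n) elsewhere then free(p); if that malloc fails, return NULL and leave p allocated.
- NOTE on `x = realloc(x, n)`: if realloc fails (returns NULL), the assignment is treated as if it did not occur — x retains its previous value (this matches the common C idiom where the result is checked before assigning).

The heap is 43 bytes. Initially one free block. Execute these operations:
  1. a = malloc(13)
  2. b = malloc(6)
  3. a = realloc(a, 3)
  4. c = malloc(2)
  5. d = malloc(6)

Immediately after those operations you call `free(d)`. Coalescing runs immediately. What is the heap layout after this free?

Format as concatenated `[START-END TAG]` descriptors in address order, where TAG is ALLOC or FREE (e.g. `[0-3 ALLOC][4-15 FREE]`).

Op 1: a = malloc(13) -> a = 0; heap: [0-12 ALLOC][13-42 FREE]
Op 2: b = malloc(6) -> b = 13; heap: [0-12 ALLOC][13-18 ALLOC][19-42 FREE]
Op 3: a = realloc(a, 3) -> a = 0; heap: [0-2 ALLOC][3-12 FREE][13-18 ALLOC][19-42 FREE]
Op 4: c = malloc(2) -> c = 3; heap: [0-2 ALLOC][3-4 ALLOC][5-12 FREE][13-18 ALLOC][19-42 FREE]
Op 5: d = malloc(6) -> d = 5; heap: [0-2 ALLOC][3-4 ALLOC][5-10 ALLOC][11-12 FREE][13-18 ALLOC][19-42 FREE]
free(d): d = 5 -> block [5-10 ALLOC]; mark free, coalesce with adjacent free neighbors -> [0-2 ALLOC][3-4 ALLOC][5-12 FREE][13-18 ALLOC][19-42 FREE]

Answer: [0-2 ALLOC][3-4 ALLOC][5-12 FREE][13-18 ALLOC][19-42 FREE]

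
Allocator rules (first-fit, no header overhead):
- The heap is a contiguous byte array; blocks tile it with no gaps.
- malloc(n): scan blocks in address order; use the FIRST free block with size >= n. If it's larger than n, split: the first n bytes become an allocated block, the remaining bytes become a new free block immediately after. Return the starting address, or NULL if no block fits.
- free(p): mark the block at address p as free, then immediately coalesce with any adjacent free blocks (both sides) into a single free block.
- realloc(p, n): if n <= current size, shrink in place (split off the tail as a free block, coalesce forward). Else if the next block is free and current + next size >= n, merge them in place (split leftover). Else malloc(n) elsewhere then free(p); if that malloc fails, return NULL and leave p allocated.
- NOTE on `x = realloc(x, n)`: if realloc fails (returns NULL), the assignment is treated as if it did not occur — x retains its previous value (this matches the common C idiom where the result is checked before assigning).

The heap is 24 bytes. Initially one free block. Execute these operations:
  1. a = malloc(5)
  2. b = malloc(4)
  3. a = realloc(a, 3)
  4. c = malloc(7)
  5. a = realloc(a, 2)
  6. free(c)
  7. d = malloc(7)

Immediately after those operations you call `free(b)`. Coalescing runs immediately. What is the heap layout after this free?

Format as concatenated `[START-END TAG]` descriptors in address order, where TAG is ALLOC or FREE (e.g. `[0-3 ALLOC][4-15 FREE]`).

Answer: [0-1 ALLOC][2-8 FREE][9-15 ALLOC][16-23 FREE]

Derivation:
Op 1: a = malloc(5) -> a = 0; heap: [0-4 ALLOC][5-23 FREE]
Op 2: b = malloc(4) -> b = 5; heap: [0-4 ALLOC][5-8 ALLOC][9-23 FREE]
Op 3: a = realloc(a, 3) -> a = 0; heap: [0-2 ALLOC][3-4 FREE][5-8 ALLOC][9-23 FREE]
Op 4: c = malloc(7) -> c = 9; heap: [0-2 ALLOC][3-4 FREE][5-8 ALLOC][9-15 ALLOC][16-23 FREE]
Op 5: a = realloc(a, 2) -> a = 0; heap: [0-1 ALLOC][2-4 FREE][5-8 ALLOC][9-15 ALLOC][16-23 FREE]
Op 6: free(c) -> (freed c); heap: [0-1 ALLOC][2-4 FREE][5-8 ALLOC][9-23 FREE]
Op 7: d = malloc(7) -> d = 9; heap: [0-1 ALLOC][2-4 FREE][5-8 ALLOC][9-15 ALLOC][16-23 FREE]
free(b): b = 5 -> block [5-8 ALLOC]; mark free, coalesce with adjacent free neighbors -> [0-1 ALLOC][2-8 FREE][9-15 ALLOC][16-23 FREE]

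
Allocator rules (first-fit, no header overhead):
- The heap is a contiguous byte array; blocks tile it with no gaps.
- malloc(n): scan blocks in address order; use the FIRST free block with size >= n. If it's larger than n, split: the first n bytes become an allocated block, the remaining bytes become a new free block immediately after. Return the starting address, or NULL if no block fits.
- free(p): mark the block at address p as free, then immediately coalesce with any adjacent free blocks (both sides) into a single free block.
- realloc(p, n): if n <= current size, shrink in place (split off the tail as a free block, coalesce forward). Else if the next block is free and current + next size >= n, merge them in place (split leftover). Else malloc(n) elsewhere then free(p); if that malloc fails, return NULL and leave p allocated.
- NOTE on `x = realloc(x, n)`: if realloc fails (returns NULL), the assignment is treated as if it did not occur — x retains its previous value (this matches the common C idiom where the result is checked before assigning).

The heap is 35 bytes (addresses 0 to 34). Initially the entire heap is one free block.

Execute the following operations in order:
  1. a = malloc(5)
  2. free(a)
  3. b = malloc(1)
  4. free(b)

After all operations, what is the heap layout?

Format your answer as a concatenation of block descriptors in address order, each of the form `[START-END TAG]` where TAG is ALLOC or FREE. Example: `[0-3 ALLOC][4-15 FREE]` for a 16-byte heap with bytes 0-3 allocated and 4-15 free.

Answer: [0-34 FREE]

Derivation:
Op 1: a = malloc(5) -> a = 0; heap: [0-4 ALLOC][5-34 FREE]
Op 2: free(a) -> (freed a); heap: [0-34 FREE]
Op 3: b = malloc(1) -> b = 0; heap: [0-0 ALLOC][1-34 FREE]
Op 4: free(b) -> (freed b); heap: [0-34 FREE]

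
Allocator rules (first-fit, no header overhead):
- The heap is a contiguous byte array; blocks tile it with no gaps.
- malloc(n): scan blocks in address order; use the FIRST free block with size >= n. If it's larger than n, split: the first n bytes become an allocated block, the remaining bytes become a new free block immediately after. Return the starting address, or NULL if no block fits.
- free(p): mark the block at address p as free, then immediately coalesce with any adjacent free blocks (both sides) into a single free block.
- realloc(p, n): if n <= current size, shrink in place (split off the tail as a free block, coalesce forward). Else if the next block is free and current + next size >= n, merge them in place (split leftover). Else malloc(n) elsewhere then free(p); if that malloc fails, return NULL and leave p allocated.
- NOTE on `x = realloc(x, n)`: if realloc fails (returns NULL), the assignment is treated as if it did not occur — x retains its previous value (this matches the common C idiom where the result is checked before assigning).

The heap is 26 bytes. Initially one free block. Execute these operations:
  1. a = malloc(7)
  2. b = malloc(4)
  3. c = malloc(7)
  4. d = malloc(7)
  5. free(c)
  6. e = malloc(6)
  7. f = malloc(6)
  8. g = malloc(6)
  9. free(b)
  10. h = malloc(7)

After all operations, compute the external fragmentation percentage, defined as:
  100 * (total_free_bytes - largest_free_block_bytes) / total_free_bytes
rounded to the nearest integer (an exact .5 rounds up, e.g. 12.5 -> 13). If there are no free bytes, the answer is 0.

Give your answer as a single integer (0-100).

Op 1: a = malloc(7) -> a = 0; heap: [0-6 ALLOC][7-25 FREE]
Op 2: b = malloc(4) -> b = 7; heap: [0-6 ALLOC][7-10 ALLOC][11-25 FREE]
Op 3: c = malloc(7) -> c = 11; heap: [0-6 ALLOC][7-10 ALLOC][11-17 ALLOC][18-25 FREE]
Op 4: d = malloc(7) -> d = 18; heap: [0-6 ALLOC][7-10 ALLOC][11-17 ALLOC][18-24 ALLOC][25-25 FREE]
Op 5: free(c) -> (freed c); heap: [0-6 ALLOC][7-10 ALLOC][11-17 FREE][18-24 ALLOC][25-25 FREE]
Op 6: e = malloc(6) -> e = 11; heap: [0-6 ALLOC][7-10 ALLOC][11-16 ALLOC][17-17 FREE][18-24 ALLOC][25-25 FREE]
Op 7: f = malloc(6) -> f = NULL; heap: [0-6 ALLOC][7-10 ALLOC][11-16 ALLOC][17-17 FREE][18-24 ALLOC][25-25 FREE]
Op 8: g = malloc(6) -> g = NULL; heap: [0-6 ALLOC][7-10 ALLOC][11-16 ALLOC][17-17 FREE][18-24 ALLOC][25-25 FREE]
Op 9: free(b) -> (freed b); heap: [0-6 ALLOC][7-10 FREE][11-16 ALLOC][17-17 FREE][18-24 ALLOC][25-25 FREE]
Op 10: h = malloc(7) -> h = NULL; heap: [0-6 ALLOC][7-10 FREE][11-16 ALLOC][17-17 FREE][18-24 ALLOC][25-25 FREE]
Free blocks: [4 1 1] total_free=6 largest=4 -> 100*(6-4)/6 = 200/6 ≈ 33.333 -> rounds to 33

Answer: 33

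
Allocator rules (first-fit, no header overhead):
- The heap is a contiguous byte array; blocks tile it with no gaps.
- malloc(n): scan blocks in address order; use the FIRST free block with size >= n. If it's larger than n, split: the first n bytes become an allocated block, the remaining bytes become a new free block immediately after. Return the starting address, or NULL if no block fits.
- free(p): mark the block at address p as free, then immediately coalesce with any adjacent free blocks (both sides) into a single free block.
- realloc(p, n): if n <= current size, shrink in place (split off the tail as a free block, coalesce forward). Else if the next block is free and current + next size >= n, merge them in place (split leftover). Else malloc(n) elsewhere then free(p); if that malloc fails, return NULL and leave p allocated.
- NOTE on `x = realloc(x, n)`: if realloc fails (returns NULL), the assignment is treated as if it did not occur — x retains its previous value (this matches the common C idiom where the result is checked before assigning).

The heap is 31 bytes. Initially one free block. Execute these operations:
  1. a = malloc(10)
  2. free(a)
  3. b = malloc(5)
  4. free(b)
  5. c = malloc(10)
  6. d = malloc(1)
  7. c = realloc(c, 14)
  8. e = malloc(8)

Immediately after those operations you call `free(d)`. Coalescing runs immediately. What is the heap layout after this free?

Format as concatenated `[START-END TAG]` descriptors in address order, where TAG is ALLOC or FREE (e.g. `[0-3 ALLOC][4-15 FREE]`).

Op 1: a = malloc(10) -> a = 0; heap: [0-9 ALLOC][10-30 FREE]
Op 2: free(a) -> (freed a); heap: [0-30 FREE]
Op 3: b = malloc(5) -> b = 0; heap: [0-4 ALLOC][5-30 FREE]
Op 4: free(b) -> (freed b); heap: [0-30 FREE]
Op 5: c = malloc(10) -> c = 0; heap: [0-9 ALLOC][10-30 FREE]
Op 6: d = malloc(1) -> d = 10; heap: [0-9 ALLOC][10-10 ALLOC][11-30 FREE]
Op 7: c = realloc(c, 14) -> c = 11; heap: [0-9 FREE][10-10 ALLOC][11-24 ALLOC][25-30 FREE]
Op 8: e = malloc(8) -> e = 0; heap: [0-7 ALLOC][8-9 FREE][10-10 ALLOC][11-24 ALLOC][25-30 FREE]
free(d): d = 10 -> block [10-10 ALLOC]; mark free, coalesce with adjacent free neighbors -> [0-7 ALLOC][8-10 FREE][11-24 ALLOC][25-30 FREE]

Answer: [0-7 ALLOC][8-10 FREE][11-24 ALLOC][25-30 FREE]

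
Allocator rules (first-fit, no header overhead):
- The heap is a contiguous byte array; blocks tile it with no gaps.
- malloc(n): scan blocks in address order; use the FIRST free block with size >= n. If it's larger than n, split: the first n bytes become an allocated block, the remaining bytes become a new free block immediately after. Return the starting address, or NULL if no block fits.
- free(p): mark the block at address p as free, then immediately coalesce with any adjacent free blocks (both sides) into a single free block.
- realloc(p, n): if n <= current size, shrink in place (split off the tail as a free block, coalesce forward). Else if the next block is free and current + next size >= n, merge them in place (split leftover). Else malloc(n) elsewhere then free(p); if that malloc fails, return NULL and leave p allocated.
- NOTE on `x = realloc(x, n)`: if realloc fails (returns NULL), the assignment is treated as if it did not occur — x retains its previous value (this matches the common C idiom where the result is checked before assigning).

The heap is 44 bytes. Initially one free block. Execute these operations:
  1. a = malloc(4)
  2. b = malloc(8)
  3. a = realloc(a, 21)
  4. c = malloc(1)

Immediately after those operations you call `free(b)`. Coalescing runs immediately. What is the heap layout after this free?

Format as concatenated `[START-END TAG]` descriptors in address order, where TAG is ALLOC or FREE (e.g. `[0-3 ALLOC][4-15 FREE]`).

Answer: [0-0 ALLOC][1-11 FREE][12-32 ALLOC][33-43 FREE]

Derivation:
Op 1: a = malloc(4) -> a = 0; heap: [0-3 ALLOC][4-43 FREE]
Op 2: b = malloc(8) -> b = 4; heap: [0-3 ALLOC][4-11 ALLOC][12-43 FREE]
Op 3: a = realloc(a, 21) -> a = 12; heap: [0-3 FREE][4-11 ALLOC][12-32 ALLOC][33-43 FREE]
Op 4: c = malloc(1) -> c = 0; heap: [0-0 ALLOC][1-3 FREE][4-11 ALLOC][12-32 ALLOC][33-43 FREE]
free(b): b = 4 -> block [4-11 ALLOC]; mark free, coalesce with adjacent free neighbors -> [0-0 ALLOC][1-11 FREE][12-32 ALLOC][33-43 FREE]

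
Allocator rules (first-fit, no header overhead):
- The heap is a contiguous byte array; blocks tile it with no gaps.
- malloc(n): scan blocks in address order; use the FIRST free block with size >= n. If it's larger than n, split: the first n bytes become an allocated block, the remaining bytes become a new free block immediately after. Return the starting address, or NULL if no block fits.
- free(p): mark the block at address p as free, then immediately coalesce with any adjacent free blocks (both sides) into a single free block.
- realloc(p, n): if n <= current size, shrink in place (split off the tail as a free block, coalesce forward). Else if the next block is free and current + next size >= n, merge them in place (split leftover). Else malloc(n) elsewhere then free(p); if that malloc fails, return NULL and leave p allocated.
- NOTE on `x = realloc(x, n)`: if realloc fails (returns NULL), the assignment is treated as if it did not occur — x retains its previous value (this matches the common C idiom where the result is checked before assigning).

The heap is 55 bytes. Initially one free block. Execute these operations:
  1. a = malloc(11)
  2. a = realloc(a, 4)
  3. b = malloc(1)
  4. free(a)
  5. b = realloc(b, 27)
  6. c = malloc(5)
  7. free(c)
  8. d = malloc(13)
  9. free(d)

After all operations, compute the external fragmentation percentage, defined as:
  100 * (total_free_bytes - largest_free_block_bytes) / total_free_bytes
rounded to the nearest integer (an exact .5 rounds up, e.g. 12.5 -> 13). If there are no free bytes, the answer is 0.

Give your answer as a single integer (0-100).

Answer: 14

Derivation:
Op 1: a = malloc(11) -> a = 0; heap: [0-10 ALLOC][11-54 FREE]
Op 2: a = realloc(a, 4) -> a = 0; heap: [0-3 ALLOC][4-54 FREE]
Op 3: b = malloc(1) -> b = 4; heap: [0-3 ALLOC][4-4 ALLOC][5-54 FREE]
Op 4: free(a) -> (freed a); heap: [0-3 FREE][4-4 ALLOC][5-54 FREE]
Op 5: b = realloc(b, 27) -> b = 4; heap: [0-3 FREE][4-30 ALLOC][31-54 FREE]
Op 6: c = malloc(5) -> c = 31; heap: [0-3 FREE][4-30 ALLOC][31-35 ALLOC][36-54 FREE]
Op 7: free(c) -> (freed c); heap: [0-3 FREE][4-30 ALLOC][31-54 FREE]
Op 8: d = malloc(13) -> d = 31; heap: [0-3 FREE][4-30 ALLOC][31-43 ALLOC][44-54 FREE]
Op 9: free(d) -> (freed d); heap: [0-3 FREE][4-30 ALLOC][31-54 FREE]
Free blocks: [4 24] total_free=28 largest=24 -> 100*(28-24)/28 = 400/28 ≈ 14.286 -> rounds to 14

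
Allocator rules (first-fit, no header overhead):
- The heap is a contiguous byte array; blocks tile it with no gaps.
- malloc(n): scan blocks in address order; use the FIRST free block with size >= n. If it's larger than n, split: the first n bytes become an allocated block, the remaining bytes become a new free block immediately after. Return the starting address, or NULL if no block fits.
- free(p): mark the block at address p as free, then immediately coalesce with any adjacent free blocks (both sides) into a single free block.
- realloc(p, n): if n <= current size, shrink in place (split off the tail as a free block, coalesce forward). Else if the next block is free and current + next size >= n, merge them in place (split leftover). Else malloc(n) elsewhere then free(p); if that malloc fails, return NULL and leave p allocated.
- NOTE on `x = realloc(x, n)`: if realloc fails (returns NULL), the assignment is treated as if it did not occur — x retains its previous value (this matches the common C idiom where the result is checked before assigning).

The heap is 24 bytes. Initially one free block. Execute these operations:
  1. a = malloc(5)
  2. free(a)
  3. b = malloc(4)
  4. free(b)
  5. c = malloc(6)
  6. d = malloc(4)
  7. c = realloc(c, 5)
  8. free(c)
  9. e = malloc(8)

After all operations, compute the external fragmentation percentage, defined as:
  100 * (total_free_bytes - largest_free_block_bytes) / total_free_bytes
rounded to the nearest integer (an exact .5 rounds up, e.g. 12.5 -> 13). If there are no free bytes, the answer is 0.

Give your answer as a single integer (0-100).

Op 1: a = malloc(5) -> a = 0; heap: [0-4 ALLOC][5-23 FREE]
Op 2: free(a) -> (freed a); heap: [0-23 FREE]
Op 3: b = malloc(4) -> b = 0; heap: [0-3 ALLOC][4-23 FREE]
Op 4: free(b) -> (freed b); heap: [0-23 FREE]
Op 5: c = malloc(6) -> c = 0; heap: [0-5 ALLOC][6-23 FREE]
Op 6: d = malloc(4) -> d = 6; heap: [0-5 ALLOC][6-9 ALLOC][10-23 FREE]
Op 7: c = realloc(c, 5) -> c = 0; heap: [0-4 ALLOC][5-5 FREE][6-9 ALLOC][10-23 FREE]
Op 8: free(c) -> (freed c); heap: [0-5 FREE][6-9 ALLOC][10-23 FREE]
Op 9: e = malloc(8) -> e = 10; heap: [0-5 FREE][6-9 ALLOC][10-17 ALLOC][18-23 FREE]
Free blocks: [6 6] total_free=12 largest=6 -> 100*(12-6)/12 = 600/12 = 50

Answer: 50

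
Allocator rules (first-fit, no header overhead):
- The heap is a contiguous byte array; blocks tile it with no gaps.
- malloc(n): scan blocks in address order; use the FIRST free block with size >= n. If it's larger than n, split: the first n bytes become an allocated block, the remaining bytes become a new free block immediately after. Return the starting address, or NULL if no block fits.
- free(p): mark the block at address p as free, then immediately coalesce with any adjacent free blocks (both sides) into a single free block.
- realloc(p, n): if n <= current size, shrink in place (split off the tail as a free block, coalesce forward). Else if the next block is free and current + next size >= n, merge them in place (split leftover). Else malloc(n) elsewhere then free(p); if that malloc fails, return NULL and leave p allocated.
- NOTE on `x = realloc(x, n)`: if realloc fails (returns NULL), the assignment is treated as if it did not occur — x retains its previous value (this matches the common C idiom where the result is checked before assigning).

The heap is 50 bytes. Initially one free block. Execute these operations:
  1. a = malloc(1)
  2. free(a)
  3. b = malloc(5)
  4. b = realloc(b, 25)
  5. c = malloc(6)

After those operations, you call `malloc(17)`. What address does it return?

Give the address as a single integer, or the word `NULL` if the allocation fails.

Op 1: a = malloc(1) -> a = 0; heap: [0-0 ALLOC][1-49 FREE]
Op 2: free(a) -> (freed a); heap: [0-49 FREE]
Op 3: b = malloc(5) -> b = 0; heap: [0-4 ALLOC][5-49 FREE]
Op 4: b = realloc(b, 25) -> b = 0; heap: [0-24 ALLOC][25-49 FREE]
Op 5: c = malloc(6) -> c = 25; heap: [0-24 ALLOC][25-30 ALLOC][31-49 FREE]
malloc(17): first-fit scan over [0-24 ALLOC][25-30 ALLOC][31-49 FREE] -> 31

Answer: 31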